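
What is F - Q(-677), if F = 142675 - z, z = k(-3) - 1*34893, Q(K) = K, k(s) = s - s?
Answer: 178245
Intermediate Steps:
k(s) = 0
z = -34893 (z = 0 - 1*34893 = 0 - 34893 = -34893)
F = 177568 (F = 142675 - 1*(-34893) = 142675 + 34893 = 177568)
F - Q(-677) = 177568 - 1*(-677) = 177568 + 677 = 178245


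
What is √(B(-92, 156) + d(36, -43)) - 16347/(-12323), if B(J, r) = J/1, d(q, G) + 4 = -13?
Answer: 16347/12323 + I*√109 ≈ 1.3265 + 10.44*I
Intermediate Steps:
d(q, G) = -17 (d(q, G) = -4 - 13 = -17)
B(J, r) = J (B(J, r) = J*1 = J)
√(B(-92, 156) + d(36, -43)) - 16347/(-12323) = √(-92 - 17) - 16347/(-12323) = √(-109) - 16347*(-1)/12323 = I*√109 - 1*(-16347/12323) = I*√109 + 16347/12323 = 16347/12323 + I*√109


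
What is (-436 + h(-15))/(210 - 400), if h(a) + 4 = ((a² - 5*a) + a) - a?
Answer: 14/19 ≈ 0.73684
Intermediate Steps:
h(a) = -4 + a² - 5*a (h(a) = -4 + (((a² - 5*a) + a) - a) = -4 + ((a² - 4*a) - a) = -4 + (a² - 5*a) = -4 + a² - 5*a)
(-436 + h(-15))/(210 - 400) = (-436 + (-4 + (-15)² - 5*(-15)))/(210 - 400) = (-436 + (-4 + 225 + 75))/(-190) = (-436 + 296)*(-1/190) = -140*(-1/190) = 14/19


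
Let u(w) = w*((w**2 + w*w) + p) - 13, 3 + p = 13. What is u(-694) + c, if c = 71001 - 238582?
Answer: -668685302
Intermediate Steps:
p = 10 (p = -3 + 13 = 10)
u(w) = -13 + w*(10 + 2*w**2) (u(w) = w*((w**2 + w*w) + 10) - 13 = w*((w**2 + w**2) + 10) - 13 = w*(2*w**2 + 10) - 13 = w*(10 + 2*w**2) - 13 = -13 + w*(10 + 2*w**2))
c = -167581
u(-694) + c = (-13 + 2*(-694)**3 + 10*(-694)) - 167581 = (-13 + 2*(-334255384) - 6940) - 167581 = (-13 - 668510768 - 6940) - 167581 = -668517721 - 167581 = -668685302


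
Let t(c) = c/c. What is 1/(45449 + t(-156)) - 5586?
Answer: -253883699/45450 ≈ -5586.0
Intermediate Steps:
t(c) = 1
1/(45449 + t(-156)) - 5586 = 1/(45449 + 1) - 5586 = 1/45450 - 5586 = -253883699/45450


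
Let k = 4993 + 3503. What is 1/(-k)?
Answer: -1/8496 ≈ -0.00011770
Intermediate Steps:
k = 8496
1/(-k) = 1/(-1*8496) = 1/(-8496) = -1/8496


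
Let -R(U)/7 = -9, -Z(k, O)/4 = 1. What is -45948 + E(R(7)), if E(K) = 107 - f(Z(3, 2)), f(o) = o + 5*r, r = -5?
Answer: -45812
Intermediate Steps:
Z(k, O) = -4 (Z(k, O) = -4*1 = -4)
R(U) = 63 (R(U) = -7*(-9) = 63)
f(o) = -25 + o (f(o) = o + 5*(-5) = o - 25 = -25 + o)
E(K) = 136 (E(K) = 107 - (-25 - 4) = 107 - 1*(-29) = 107 + 29 = 136)
-45948 + E(R(7)) = -45948 + 136 = -45812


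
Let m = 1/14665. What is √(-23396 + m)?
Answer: I*√5031595801435/14665 ≈ 152.96*I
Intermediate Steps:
m = 1/14665 ≈ 6.8190e-5
√(-23396 + m) = √(-23396 + 1/14665) = √(-343102339/14665) = I*√5031595801435/14665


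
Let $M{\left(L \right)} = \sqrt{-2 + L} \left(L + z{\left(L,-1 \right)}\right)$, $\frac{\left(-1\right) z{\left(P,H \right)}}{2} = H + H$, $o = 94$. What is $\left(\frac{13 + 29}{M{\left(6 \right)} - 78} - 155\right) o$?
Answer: $- \frac{424504}{29} \approx -14638.0$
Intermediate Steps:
$z{\left(P,H \right)} = - 4 H$ ($z{\left(P,H \right)} = - 2 \left(H + H\right) = - 2 \cdot 2 H = - 4 H$)
$M{\left(L \right)} = \sqrt{-2 + L} \left(4 + L\right)$ ($M{\left(L \right)} = \sqrt{-2 + L} \left(L - -4\right) = \sqrt{-2 + L} \left(L + 4\right) = \sqrt{-2 + L} \left(4 + L\right)$)
$\left(\frac{13 + 29}{M{\left(6 \right)} - 78} - 155\right) o = \left(\frac{13 + 29}{\sqrt{-2 + 6} \left(4 + 6\right) - 78} - 155\right) 94 = \left(\frac{42}{\sqrt{4} \cdot 10 - 78} - 155\right) 94 = \left(\frac{42}{2 \cdot 10 - 78} - 155\right) 94 = \left(\frac{42}{20 - 78} - 155\right) 94 = \left(\frac{42}{-58} - 155\right) 94 = \left(42 \left(- \frac{1}{58}\right) - 155\right) 94 = \left(- \frac{21}{29} - 155\right) 94 = \left(- \frac{4516}{29}\right) 94 = - \frac{424504}{29}$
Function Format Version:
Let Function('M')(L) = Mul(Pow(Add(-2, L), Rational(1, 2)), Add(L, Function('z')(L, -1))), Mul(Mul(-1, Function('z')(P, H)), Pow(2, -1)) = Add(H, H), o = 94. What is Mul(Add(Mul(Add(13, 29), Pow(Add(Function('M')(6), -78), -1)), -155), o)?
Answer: Rational(-424504, 29) ≈ -14638.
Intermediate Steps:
Function('z')(P, H) = Mul(-4, H) (Function('z')(P, H) = Mul(-2, Add(H, H)) = Mul(-2, Mul(2, H)) = Mul(-4, H))
Function('M')(L) = Mul(Pow(Add(-2, L), Rational(1, 2)), Add(4, L)) (Function('M')(L) = Mul(Pow(Add(-2, L), Rational(1, 2)), Add(L, Mul(-4, -1))) = Mul(Pow(Add(-2, L), Rational(1, 2)), Add(L, 4)) = Mul(Pow(Add(-2, L), Rational(1, 2)), Add(4, L)))
Mul(Add(Mul(Add(13, 29), Pow(Add(Function('M')(6), -78), -1)), -155), o) = Mul(Add(Mul(Add(13, 29), Pow(Add(Mul(Pow(Add(-2, 6), Rational(1, 2)), Add(4, 6)), -78), -1)), -155), 94) = Mul(Add(Mul(42, Pow(Add(Mul(Pow(4, Rational(1, 2)), 10), -78), -1)), -155), 94) = Mul(Add(Mul(42, Pow(Add(Mul(2, 10), -78), -1)), -155), 94) = Mul(Add(Mul(42, Pow(Add(20, -78), -1)), -155), 94) = Mul(Add(Mul(42, Pow(-58, -1)), -155), 94) = Mul(Add(Mul(42, Rational(-1, 58)), -155), 94) = Mul(Add(Rational(-21, 29), -155), 94) = Mul(Rational(-4516, 29), 94) = Rational(-424504, 29)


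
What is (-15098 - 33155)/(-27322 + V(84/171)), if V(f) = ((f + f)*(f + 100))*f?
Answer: 8936117829/5050861642 ≈ 1.7692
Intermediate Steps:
V(f) = 2*f²*(100 + f) (V(f) = ((2*f)*(100 + f))*f = (2*f*(100 + f))*f = 2*f²*(100 + f))
(-15098 - 33155)/(-27322 + V(84/171)) = (-15098 - 33155)/(-27322 + 2*(84/171)²*(100 + 84/171)) = -48253/(-27322 + 2*(84*(1/171))²*(100 + 84*(1/171))) = -48253/(-27322 + 2*(28/57)²*(100 + 28/57)) = -48253/(-27322 + 2*(784/3249)*(5728/57)) = -48253/(-27322 + 8981504/185193) = -48253/(-5050861642/185193) = -48253*(-185193/5050861642) = 8936117829/5050861642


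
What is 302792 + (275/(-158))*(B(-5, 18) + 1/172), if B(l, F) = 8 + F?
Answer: 8227445317/27176 ≈ 3.0275e+5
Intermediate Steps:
302792 + (275/(-158))*(B(-5, 18) + 1/172) = 302792 + (275/(-158))*((8 + 18) + 1/172) = 302792 + (275*(-1/158))*(26 + 1/172) = 302792 - 275/158*4473/172 = 302792 - 1230075/27176 = 8227445317/27176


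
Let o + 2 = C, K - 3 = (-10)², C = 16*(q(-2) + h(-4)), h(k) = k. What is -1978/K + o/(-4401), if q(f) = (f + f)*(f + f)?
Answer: -8724748/453303 ≈ -19.247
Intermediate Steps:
q(f) = 4*f² (q(f) = (2*f)*(2*f) = 4*f²)
C = 192 (C = 16*(4*(-2)² - 4) = 16*(4*4 - 4) = 16*(16 - 4) = 16*12 = 192)
K = 103 (K = 3 + (-10)² = 3 + 100 = 103)
o = 190 (o = -2 + 192 = 190)
-1978/K + o/(-4401) = -1978/103 + 190/(-4401) = -1978*1/103 + 190*(-1/4401) = -1978/103 - 190/4401 = -8724748/453303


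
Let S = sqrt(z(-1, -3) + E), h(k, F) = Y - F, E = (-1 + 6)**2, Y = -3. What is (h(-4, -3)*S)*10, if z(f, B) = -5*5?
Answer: 0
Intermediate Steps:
z(f, B) = -25
E = 25 (E = 5**2 = 25)
h(k, F) = -3 - F
S = 0 (S = sqrt(-25 + 25) = sqrt(0) = 0)
(h(-4, -3)*S)*10 = ((-3 - 1*(-3))*0)*10 = ((-3 + 3)*0)*10 = (0*0)*10 = 0*10 = 0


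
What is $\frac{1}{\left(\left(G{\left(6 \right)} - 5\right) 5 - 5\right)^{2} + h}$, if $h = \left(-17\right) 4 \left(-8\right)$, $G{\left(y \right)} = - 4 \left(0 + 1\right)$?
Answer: $\frac{1}{3044} \approx 0.00032852$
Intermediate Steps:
$G{\left(y \right)} = -4$ ($G{\left(y \right)} = \left(-4\right) 1 = -4$)
$h = 544$ ($h = \left(-68\right) \left(-8\right) = 544$)
$\frac{1}{\left(\left(G{\left(6 \right)} - 5\right) 5 - 5\right)^{2} + h} = \frac{1}{\left(\left(-4 - 5\right) 5 - 5\right)^{2} + 544} = \frac{1}{\left(\left(-9\right) 5 - 5\right)^{2} + 544} = \frac{1}{\left(-45 - 5\right)^{2} + 544} = \frac{1}{\left(-50\right)^{2} + 544} = \frac{1}{2500 + 544} = \frac{1}{3044}$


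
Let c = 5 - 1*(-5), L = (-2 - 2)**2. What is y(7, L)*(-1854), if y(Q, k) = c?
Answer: -18540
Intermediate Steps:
L = 16 (L = (-4)**2 = 16)
c = 10 (c = 5 + 5 = 10)
y(Q, k) = 10
y(7, L)*(-1854) = 10*(-1854) = -18540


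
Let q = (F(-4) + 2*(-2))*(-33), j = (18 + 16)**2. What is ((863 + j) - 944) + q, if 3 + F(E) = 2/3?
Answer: 1284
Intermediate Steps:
F(E) = -7/3 (F(E) = -3 + 2/3 = -7/3)
j = 1156 (j = 34**2 = 1156)
q = 209 (q = (-7/3 + 2*(-2))*(-33) = (-7/3 - 4)*(-33) = -19/3*(-33) = 209)
((863 + j) - 944) + q = ((863 + 1156) - 944) + 209 = (2019 - 944) + 209 = 1075 + 209 = 1284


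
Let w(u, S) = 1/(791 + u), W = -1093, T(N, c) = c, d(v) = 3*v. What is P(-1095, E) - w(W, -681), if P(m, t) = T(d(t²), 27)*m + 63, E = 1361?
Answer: -8909603/302 ≈ -29502.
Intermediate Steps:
P(m, t) = 63 + 27*m (P(m, t) = 27*m + 63 = 63 + 27*m)
P(-1095, E) - w(W, -681) = (63 + 27*(-1095)) - 1/(791 - 1093) = (63 - 29565) - 1/(-302) = -29502 - 1*(-1/302) = -29502 + 1/302 = -8909603/302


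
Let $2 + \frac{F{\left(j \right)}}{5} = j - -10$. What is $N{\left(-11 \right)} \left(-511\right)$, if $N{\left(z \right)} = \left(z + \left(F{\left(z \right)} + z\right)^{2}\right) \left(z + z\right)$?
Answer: $7475930$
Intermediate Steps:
$F{\left(j \right)} = 40 + 5 j$ ($F{\left(j \right)} = -10 + 5 \left(j - -10\right) = -10 + 5 \left(j + 10\right) = -10 + 5 \left(10 + j\right) = -10 + \left(50 + 5 j\right) = 40 + 5 j$)
$N{\left(z \right)} = 2 z \left(z + \left(40 + 6 z\right)^{2}\right)$ ($N{\left(z \right)} = \left(z + \left(\left(40 + 5 z\right) + z\right)^{2}\right) \left(z + z\right) = \left(z + \left(40 + 6 z\right)^{2}\right) 2 z = 2 z \left(z + \left(40 + 6 z\right)^{2}\right)$)
$N{\left(-11 \right)} \left(-511\right) = 2 \left(-11\right) \left(-11 + 4 \left(20 + 3 \left(-11\right)\right)^{2}\right) \left(-511\right) = 2 \left(-11\right) \left(-11 + 4 \left(20 - 33\right)^{2}\right) \left(-511\right) = 2 \left(-11\right) \left(-11 + 4 \left(-13\right)^{2}\right) \left(-511\right) = 2 \left(-11\right) \left(-11 + 4 \cdot 169\right) \left(-511\right) = 2 \left(-11\right) \left(-11 + 676\right) \left(-511\right) = 2 \left(-11\right) 665 \left(-511\right) = \left(-14630\right) \left(-511\right) = 7475930$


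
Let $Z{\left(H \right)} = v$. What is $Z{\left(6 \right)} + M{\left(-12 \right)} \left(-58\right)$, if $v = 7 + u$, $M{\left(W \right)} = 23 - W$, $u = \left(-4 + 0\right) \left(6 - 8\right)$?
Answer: $-2015$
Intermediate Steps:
$u = 8$ ($u = - 4 \left(6 - 8\right) = \left(-4\right) \left(-2\right) = 8$)
$v = 15$ ($v = 7 + 8 = 15$)
$Z{\left(H \right)} = 15$
$Z{\left(6 \right)} + M{\left(-12 \right)} \left(-58\right) = 15 + \left(23 - -12\right) \left(-58\right) = 15 + \left(23 + 12\right) \left(-58\right) = 15 + 35 \left(-58\right) = 15 - 2030 = -2015$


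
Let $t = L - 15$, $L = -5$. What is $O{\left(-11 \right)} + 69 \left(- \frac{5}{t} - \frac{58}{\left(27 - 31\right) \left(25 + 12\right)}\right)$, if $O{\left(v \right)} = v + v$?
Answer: $\frac{3299}{148} \approx 22.291$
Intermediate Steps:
$t = -20$ ($t = -5 - 15 = -20$)
$O{\left(v \right)} = 2 v$
$O{\left(-11 \right)} + 69 \left(- \frac{5}{t} - \frac{58}{\left(27 - 31\right) \left(25 + 12\right)}\right) = 2 \left(-11\right) + 69 \left(- \frac{5}{-20} - \frac{58}{\left(27 - 31\right) \left(25 + 12\right)}\right) = -22 + 69 \left(\left(-5\right) \left(- \frac{1}{20}\right) - \frac{58}{\left(-4\right) 37}\right) = -22 + 69 \left(\frac{1}{4} - \frac{58}{-148}\right) = -22 + 69 \left(\frac{1}{4} - - \frac{29}{74}\right) = -22 + 69 \left(\frac{1}{4} + \frac{29}{74}\right) = -22 + 69 \cdot \frac{95}{148} = -22 + \frac{6555}{148} = \frac{3299}{148}$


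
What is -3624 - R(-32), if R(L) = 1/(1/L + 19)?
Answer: -2199800/607 ≈ -3624.1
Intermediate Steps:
R(L) = 1/(19 + 1/L)
-3624 - R(-32) = -3624 - (-32)/(1 + 19*(-32)) = -3624 - (-32)/(1 - 608) = -3624 - (-32)/(-607) = -3624 - (-32)*(-1)/607 = -3624 - 1*32/607 = -3624 - 32/607 = -2199800/607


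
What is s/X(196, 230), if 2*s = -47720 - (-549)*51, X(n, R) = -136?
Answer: 19721/272 ≈ 72.504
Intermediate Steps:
s = -19721/2 (s = (-47720 - (-549)*51)/2 = (-47720 - 1*(-27999))/2 = (-47720 + 27999)/2 = (½)*(-19721) = -19721/2 ≈ -9860.5)
s/X(196, 230) = -19721/2/(-136) = -19721/2*(-1/136) = 19721/272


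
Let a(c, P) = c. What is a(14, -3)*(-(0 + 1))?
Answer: -14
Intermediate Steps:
a(14, -3)*(-(0 + 1)) = 14*(-(0 + 1)) = 14*(-1*1) = 14*(-1) = -14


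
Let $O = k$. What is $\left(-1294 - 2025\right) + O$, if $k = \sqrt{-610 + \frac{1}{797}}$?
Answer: $-3319 + \frac{i \sqrt{387476693}}{797} \approx -3319.0 + 24.698 i$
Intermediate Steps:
$k = \frac{i \sqrt{387476693}}{797}$ ($k = \sqrt{-610 + \frac{1}{797}} = \sqrt{- \frac{486169}{797}} = \frac{i \sqrt{387476693}}{797} \approx 24.698 i$)
$O = \frac{i \sqrt{387476693}}{797} \approx 24.698 i$
$\left(-1294 - 2025\right) + O = \left(-1294 - 2025\right) + \frac{i \sqrt{387476693}}{797} = -3319 + \frac{i \sqrt{387476693}}{797}$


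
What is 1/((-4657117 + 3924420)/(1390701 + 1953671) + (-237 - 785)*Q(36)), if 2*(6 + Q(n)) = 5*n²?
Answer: -3344372/11053645159753 ≈ -3.0256e-7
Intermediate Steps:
Q(n) = -6 + 5*n²/2 (Q(n) = -6 + (5*n²)/2 = -6 + 5*n²/2)
1/((-4657117 + 3924420)/(1390701 + 1953671) + (-237 - 785)*Q(36)) = 1/((-4657117 + 3924420)/(1390701 + 1953671) + (-237 - 785)*(-6 + (5/2)*36²)) = 1/(-732697/3344372 - 1022*(-6 + (5/2)*1296)) = 1/(-732697*1/3344372 - 1022*(-6 + 3240)) = 1/(-732697/3344372 - 1022*3234) = 1/(-732697/3344372 - 3305148) = 1/(-11053645159753/3344372) = -3344372/11053645159753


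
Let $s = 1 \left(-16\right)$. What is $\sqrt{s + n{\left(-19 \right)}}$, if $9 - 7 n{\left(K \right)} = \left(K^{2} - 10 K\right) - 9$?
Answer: $\frac{i \sqrt{4515}}{7} \approx 9.5991 i$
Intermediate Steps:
$n{\left(K \right)} = \frac{18}{7} - \frac{K^{2}}{7} + \frac{10 K}{7}$ ($n{\left(K \right)} = \frac{9}{7} - \frac{\left(K^{2} - 10 K\right) - 9}{7} = \frac{9}{7} - \frac{-9 + K^{2} - 10 K}{7} = \frac{9}{7} + \left(\frac{9}{7} - \frac{K^{2}}{7} + \frac{10 K}{7}\right) = \frac{18}{7} - \frac{K^{2}}{7} + \frac{10 K}{7}$)
$s = -16$
$\sqrt{s + n{\left(-19 \right)}} = \sqrt{-16 + \left(\frac{18}{7} - \frac{\left(-19\right)^{2}}{7} + \frac{10}{7} \left(-19\right)\right)} = \sqrt{-16 - \frac{533}{7}} = \sqrt{- \frac{645}{7}} = \frac{i \sqrt{4515}}{7}$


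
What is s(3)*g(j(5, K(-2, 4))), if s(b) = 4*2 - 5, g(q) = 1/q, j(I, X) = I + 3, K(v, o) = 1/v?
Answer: 3/8 ≈ 0.37500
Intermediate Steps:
K(v, o) = 1/v
j(I, X) = 3 + I
s(b) = 3 (s(b) = 8 - 5 = 3)
s(3)*g(j(5, K(-2, 4))) = 3/(3 + 5) = 3/8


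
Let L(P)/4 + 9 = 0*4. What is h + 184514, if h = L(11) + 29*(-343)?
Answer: 174531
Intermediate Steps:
L(P) = -36 (L(P) = -36 + 4*(0*4) = -36 + 4*0 = -36 + 0 = -36)
h = -9983 (h = -36 + 29*(-343) = -36 - 9947 = -9983)
h + 184514 = -9983 + 184514 = 174531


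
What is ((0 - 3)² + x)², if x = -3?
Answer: 36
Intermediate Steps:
((0 - 3)² + x)² = ((0 - 3)² - 3)² = ((-3)² - 3)² = (9 - 3)² = 6² = 36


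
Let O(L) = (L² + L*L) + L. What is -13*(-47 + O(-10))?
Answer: -1859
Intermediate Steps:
O(L) = L + 2*L² (O(L) = (L² + L²) + L = 2*L² + L = L + 2*L²)
-13*(-47 + O(-10)) = -13*(-47 - 10*(1 + 2*(-10))) = -13*(-47 - 10*(1 - 20)) = -13*(-47 - 10*(-19)) = -13*(-47 + 190) = -13*143 = -1859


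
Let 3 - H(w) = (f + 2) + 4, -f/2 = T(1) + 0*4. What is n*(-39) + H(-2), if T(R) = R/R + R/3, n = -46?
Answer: 5381/3 ≈ 1793.7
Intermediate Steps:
T(R) = 1 + R/3 (T(R) = 1 + R*(⅓) = 1 + R/3)
f = -8/3 (f = -2*((1 + (⅓)*1) + 0*4) = -2*((1 + ⅓) + 0) = -2*(4/3 + 0) = -2*4/3 = -8/3 ≈ -2.6667)
H(w) = -⅓ (H(w) = 3 - ((-8/3 + 2) + 4) = 3 - (-⅔ + 4) = 3 - 1*10/3 = 3 - 10/3 = -⅓)
n*(-39) + H(-2) = -46*(-39) - ⅓ = 1794 - ⅓ = 5381/3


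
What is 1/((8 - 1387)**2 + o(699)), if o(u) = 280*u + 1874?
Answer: 1/2099235 ≈ 4.7636e-7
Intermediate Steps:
o(u) = 1874 + 280*u
1/((8 - 1387)**2 + o(699)) = 1/((8 - 1387)**2 + (1874 + 280*699)) = 1/((-1379)**2 + (1874 + 195720)) = 1/(1901641 + 197594) = 1/2099235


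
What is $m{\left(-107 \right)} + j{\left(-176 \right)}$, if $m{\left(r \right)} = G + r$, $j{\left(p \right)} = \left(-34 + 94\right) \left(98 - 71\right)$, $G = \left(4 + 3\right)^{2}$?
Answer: $1562$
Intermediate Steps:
$G = 49$ ($G = 7^{2} = 49$)
$j{\left(p \right)} = 1620$ ($j{\left(p \right)} = 60 \cdot 27 = 1620$)
$m{\left(r \right)} = 49 + r$
$m{\left(-107 \right)} + j{\left(-176 \right)} = \left(49 - 107\right) + 1620 = -58 + 1620 = 1562$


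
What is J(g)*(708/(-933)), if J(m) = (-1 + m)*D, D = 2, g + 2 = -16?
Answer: 8968/311 ≈ 28.836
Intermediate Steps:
g = -18 (g = -2 - 16 = -18)
J(m) = -2 + 2*m (J(m) = (-1 + m)*2 = -2 + 2*m)
J(g)*(708/(-933)) = (-2 + 2*(-18))*(708/(-933)) = (-2 - 36)*(708*(-1/933)) = -38*(-236/311) = 8968/311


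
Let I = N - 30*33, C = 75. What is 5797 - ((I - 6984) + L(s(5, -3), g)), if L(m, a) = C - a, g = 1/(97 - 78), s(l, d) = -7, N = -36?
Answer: 260909/19 ≈ 13732.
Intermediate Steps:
g = 1/19 ≈ 0.052632
I = -1026 (I = -36 - 30*33 = -36 - 990 = -1026)
L(m, a) = 75 - a
5797 - ((I - 6984) + L(s(5, -3), g)) = 5797 - ((-1026 - 6984) + (75 - 1*1/19)) = 5797 - (-8010 + (75 - 1/19)) = 5797 - (-8010 + 1424/19) = 5797 - 1*(-150766/19) = 5797 + 150766/19 = 260909/19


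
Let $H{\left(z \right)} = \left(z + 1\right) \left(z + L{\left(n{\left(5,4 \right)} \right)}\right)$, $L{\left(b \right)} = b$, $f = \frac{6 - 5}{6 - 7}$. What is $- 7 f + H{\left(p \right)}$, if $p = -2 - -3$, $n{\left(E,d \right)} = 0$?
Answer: $9$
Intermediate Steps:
$f = -1$ ($f = 1 \frac{1}{-1} = 1 \left(-1\right) = -1$)
$p = 1$ ($p = -2 + 3 = 1$)
$H{\left(z \right)} = z \left(1 + z\right)$ ($H{\left(z \right)} = \left(z + 1\right) \left(z + 0\right) = \left(1 + z\right) z = z \left(1 + z\right)$)
$- 7 f + H{\left(p \right)} = \left(-7\right) \left(-1\right) + 1 \left(1 + 1\right) = 7 + 1 \cdot 2 = 7 + 2 = 9$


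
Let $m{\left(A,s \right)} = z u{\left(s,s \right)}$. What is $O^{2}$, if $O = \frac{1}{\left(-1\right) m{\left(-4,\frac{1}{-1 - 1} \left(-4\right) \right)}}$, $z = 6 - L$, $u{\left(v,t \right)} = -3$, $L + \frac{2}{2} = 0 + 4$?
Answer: $\frac{1}{81} \approx 0.012346$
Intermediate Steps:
$L = 3$ ($L = -1 + \left(0 + 4\right) = -1 + 4 = 3$)
$z = 3$ ($z = 6 - 3 = 3$)
$m{\left(A,s \right)} = -9$ ($m{\left(A,s \right)} = 3 \left(-3\right) = -9$)
$O = \frac{1}{9}$ ($O = \frac{1}{\left(-1\right) \left(-9\right)} = \frac{1}{9} \approx 0.11111$)
$O^{2} = \left(\frac{1}{9}\right)^{2} = \frac{1}{81}$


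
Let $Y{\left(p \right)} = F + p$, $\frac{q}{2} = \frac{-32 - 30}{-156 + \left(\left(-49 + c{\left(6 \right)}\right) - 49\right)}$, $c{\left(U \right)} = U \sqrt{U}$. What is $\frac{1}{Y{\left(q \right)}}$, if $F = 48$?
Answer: $\frac{389737}{18898274} - \frac{93 \sqrt{6}}{18898274} \approx 0.020611$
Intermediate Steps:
$c{\left(U \right)} = U^{\frac{3}{2}}$
$q = - \frac{124}{-254 + 6 \sqrt{6}}$ ($q = 2 \frac{-32 - 30}{-156 - \left(98 - 6 \sqrt{6}\right)} = 2 \left(- \frac{62}{-156 - \left(98 - 6 \sqrt{6}\right)}\right) = 2 \left(- \frac{62}{-254 + 6 \sqrt{6}}\right) = - \frac{124}{-254 + 6 \sqrt{6}} \approx 0.51817$)
$Y{\left(p \right)} = 48 + p$
$\frac{1}{Y{\left(q \right)}} = \frac{1}{48 + \left(\frac{7874}{16075} + \frac{186 \sqrt{6}}{16075}\right)} = \frac{1}{\frac{779474}{16075} + \frac{186 \sqrt{6}}{16075}}$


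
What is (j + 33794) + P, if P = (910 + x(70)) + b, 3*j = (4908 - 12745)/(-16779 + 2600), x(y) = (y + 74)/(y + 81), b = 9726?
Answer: 285385064125/6423087 ≈ 44431.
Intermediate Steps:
x(y) = (74 + y)/(81 + y)
j = 7837/42537 (j = ((4908 - 12745)/(-16779 + 2600))/3 = (-7837/(-14179))/3 = (-7837*(-1/14179))/3 = (⅓)*(7837/14179) = 7837/42537 ≈ 0.18424)
P = 1606180/151 (P = (910 + (74 + 70)/(81 + 70)) + 9726 = (910 + 144/151) + 9726 = 137554/151 + 9726 = 1606180/151 ≈ 10637.)
(j + 33794) + P = (7837/42537 + 33794) + 1606180/151 = 1437503215/42537 + 1606180/151 = 285385064125/6423087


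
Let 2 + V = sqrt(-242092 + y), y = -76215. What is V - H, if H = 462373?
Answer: -462375 + I*sqrt(318307) ≈ -4.6238e+5 + 564.19*I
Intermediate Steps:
V = -2 + I*sqrt(318307) (V = -2 + sqrt(-242092 - 76215) = -2 + sqrt(-318307) = -2 + I*sqrt(318307) ≈ -2.0 + 564.19*I)
V - H = (-2 + I*sqrt(318307)) - 1*462373 = (-2 + I*sqrt(318307)) - 462373 = -462375 + I*sqrt(318307)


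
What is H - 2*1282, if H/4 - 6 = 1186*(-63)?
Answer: -301412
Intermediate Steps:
H = -298848 (H = 24 + 4*(1186*(-63)) = 24 + 4*(-74718) = 24 - 298872 = -298848)
H - 2*1282 = -298848 - 2*1282 = -298848 - 2564 = -301412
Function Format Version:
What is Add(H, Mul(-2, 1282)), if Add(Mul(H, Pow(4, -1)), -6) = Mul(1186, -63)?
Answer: -301412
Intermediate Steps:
H = -298848 (H = Add(24, Mul(4, Mul(1186, -63))) = Add(24, Mul(4, -74718)) = Add(24, -298872) = -298848)
Add(H, Mul(-2, 1282)) = Add(-298848, Mul(-2, 1282)) = Add(-298848, -2564) = -301412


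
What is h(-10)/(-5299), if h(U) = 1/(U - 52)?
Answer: 1/328538 ≈ 3.0438e-6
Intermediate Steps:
h(U) = 1/(-52 + U)
h(-10)/(-5299) = 1/(-52 - 10*(-5299)) = -1/5299/(-62) = -1/62*(-1/5299) = 1/328538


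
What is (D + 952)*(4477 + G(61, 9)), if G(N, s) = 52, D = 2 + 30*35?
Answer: 9076116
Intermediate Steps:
D = 1052 (D = 2 + 1050 = 1052)
(D + 952)*(4477 + G(61, 9)) = (1052 + 952)*(4477 + 52) = 2004*4529 = 9076116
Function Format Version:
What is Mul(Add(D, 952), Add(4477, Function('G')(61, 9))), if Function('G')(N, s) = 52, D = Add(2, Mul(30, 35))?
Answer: 9076116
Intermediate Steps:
D = 1052 (D = Add(2, 1050) = 1052)
Mul(Add(D, 952), Add(4477, Function('G')(61, 9))) = Mul(Add(1052, 952), Add(4477, 52)) = Mul(2004, 4529) = 9076116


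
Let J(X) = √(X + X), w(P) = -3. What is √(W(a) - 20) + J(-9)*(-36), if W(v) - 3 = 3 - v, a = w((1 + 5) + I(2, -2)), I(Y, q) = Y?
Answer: I*(√11 - 108*√2) ≈ -149.42*I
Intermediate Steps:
a = -3
W(v) = 6 - v (W(v) = 3 + (3 - v) = 6 - v)
J(X) = √2*√X (J(X) = √(2*X) = √2*√X)
√(W(a) - 20) + J(-9)*(-36) = √((6 - 1*(-3)) - 20) + (√2*√(-9))*(-36) = √((6 + 3) - 20) + (√2*(3*I))*(-36) = √(9 - 20) + (3*I*√2)*(-36) = √(-11) - 108*I*√2 = I*√11 - 108*I*√2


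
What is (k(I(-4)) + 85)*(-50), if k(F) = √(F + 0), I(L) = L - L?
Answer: -4250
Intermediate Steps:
I(L) = 0
k(F) = √F
(k(I(-4)) + 85)*(-50) = (√0 + 85)*(-50) = (0 + 85)*(-50) = 85*(-50) = -4250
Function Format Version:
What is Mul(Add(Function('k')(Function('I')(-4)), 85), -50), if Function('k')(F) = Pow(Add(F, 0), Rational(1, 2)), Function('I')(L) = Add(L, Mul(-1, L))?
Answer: -4250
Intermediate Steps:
Function('I')(L) = 0
Function('k')(F) = Pow(F, Rational(1, 2))
Mul(Add(Function('k')(Function('I')(-4)), 85), -50) = Mul(Add(Pow(0, Rational(1, 2)), 85), -50) = Mul(Add(0, 85), -50) = Mul(85, -50) = -4250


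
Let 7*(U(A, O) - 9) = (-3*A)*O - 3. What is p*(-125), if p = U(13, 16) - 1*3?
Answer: 73125/7 ≈ 10446.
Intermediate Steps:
U(A, O) = 60/7 - 3*A*O/7 (U(A, O) = 9 + ((-3*A)*O - 3)/7 = 9 + (-3*A*O - 3)/7 = 9 + (-3 - 3*A*O)/7 = 9 + (-3/7 - 3*A*O/7) = 60/7 - 3*A*O/7)
p = -585/7 (p = (60/7 - 3/7*13*16) - 1*3 = (60/7 - 624/7) - 3 = -564/7 - 3 = -585/7 ≈ -83.571)
p*(-125) = -585/7*(-125) = 73125/7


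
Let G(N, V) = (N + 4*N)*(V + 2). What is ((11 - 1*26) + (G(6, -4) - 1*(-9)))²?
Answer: 4356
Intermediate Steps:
G(N, V) = 5*N*(2 + V) (G(N, V) = (5*N)*(2 + V) = 5*N*(2 + V))
((11 - 1*26) + (G(6, -4) - 1*(-9)))² = ((11 - 1*26) + (5*6*(2 - 4) - 1*(-9)))² = ((11 - 26) + (5*6*(-2) + 9))² = (-15 + (-60 + 9))² = (-15 - 51)² = (-66)² = 4356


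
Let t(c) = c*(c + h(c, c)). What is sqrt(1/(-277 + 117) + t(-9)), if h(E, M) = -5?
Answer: sqrt(201590)/40 ≈ 11.225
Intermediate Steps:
t(c) = c*(-5 + c) (t(c) = c*(c - 5) = c*(-5 + c))
sqrt(1/(-277 + 117) + t(-9)) = sqrt(1/(-277 + 117) - 9*(-5 - 9)) = sqrt(1/(-160) - 9*(-14)) = sqrt(-1/160 + 126) = sqrt(20159/160) = sqrt(201590)/40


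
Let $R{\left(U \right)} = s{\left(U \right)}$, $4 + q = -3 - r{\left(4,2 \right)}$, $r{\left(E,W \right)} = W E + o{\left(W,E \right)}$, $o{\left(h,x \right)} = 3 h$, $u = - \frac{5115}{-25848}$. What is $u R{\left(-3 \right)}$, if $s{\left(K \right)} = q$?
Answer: $- \frac{11935}{2872} \approx -4.1556$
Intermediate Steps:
$u = \frac{1705}{8616}$ ($u = \left(-5115\right) \left(- \frac{1}{25848}\right) = \frac{1705}{8616} \approx 0.19789$)
$r{\left(E,W \right)} = 3 W + E W$ ($r{\left(E,W \right)} = W E + 3 W = E W + 3 W = 3 W + E W$)
$q = -21$ ($q = -4 - \left(3 + 2 \left(3 + 4\right)\right) = -4 - \left(3 + 2 \cdot 7\right) = -4 - 17 = -21$)
$s{\left(K \right)} = -21$
$R{\left(U \right)} = -21$
$u R{\left(-3 \right)} = \frac{1705}{8616} \left(-21\right) = - \frac{11935}{2872}$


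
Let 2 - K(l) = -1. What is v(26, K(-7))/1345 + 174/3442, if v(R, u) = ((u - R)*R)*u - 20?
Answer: -3004879/2314745 ≈ -1.2981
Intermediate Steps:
K(l) = 3 (K(l) = 2 - 1*(-1) = 2 + 1 = 3)
v(R, u) = -20 + R*u*(u - R) (v(R, u) = (R*(u - R))*u - 20 = R*u*(u - R) - 20 = -20 + R*u*(u - R))
v(26, K(-7))/1345 + 174/3442 = (-20 + 26*3**2 - 1*3*26**2)/1345 + 174/3442 = (-20 + 26*9 - 1*3*676)*(1/1345) + 174*(1/3442) = (-20 + 234 - 2028)*(1/1345) + 87/1721 = -1814*1/1345 + 87/1721 = -1814/1345 + 87/1721 = -3004879/2314745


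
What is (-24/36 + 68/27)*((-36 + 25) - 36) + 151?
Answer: 1727/27 ≈ 63.963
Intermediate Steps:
(-24/36 + 68/27)*((-36 + 25) - 36) + 151 = (-24*1/36 + 68*(1/27))*(-11 - 36) + 151 = (-2/3 + 68/27)*(-47) + 151 = (50/27)*(-47) + 151 = -2350/27 + 151 = 1727/27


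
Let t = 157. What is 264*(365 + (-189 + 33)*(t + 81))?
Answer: -9705432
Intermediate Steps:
264*(365 + (-189 + 33)*(t + 81)) = 264*(365 + (-189 + 33)*(157 + 81)) = 264*(365 - 156*238) = 264*(365 - 37128) = 264*(-36763) = -9705432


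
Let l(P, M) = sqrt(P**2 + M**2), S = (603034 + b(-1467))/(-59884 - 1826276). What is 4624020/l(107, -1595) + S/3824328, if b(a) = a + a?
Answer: -30005/360664725024 + 2312010*sqrt(2555474)/1277737 ≈ 2892.6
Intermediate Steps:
b(a) = 2*a
S = -30005/94308 (S = (603034 + 2*(-1467))/(-59884 - 1826276) = (603034 - 2934)/(-1886160) = 600100*(-1/1886160) = -30005/94308 ≈ -0.31816)
l(P, M) = sqrt(M**2 + P**2)
4624020/l(107, -1595) + S/3824328 = 4624020/(sqrt((-1595)**2 + 107**2)) - 30005/94308/3824328 = 4624020/(sqrt(2544025 + 11449)) - 30005/94308*1/3824328 = 4624020/(sqrt(2555474)) - 30005/360664725024 = 4624020*(sqrt(2555474)/2555474) - 30005/360664725024 = 2312010*sqrt(2555474)/1277737 - 30005/360664725024 = -30005/360664725024 + 2312010*sqrt(2555474)/1277737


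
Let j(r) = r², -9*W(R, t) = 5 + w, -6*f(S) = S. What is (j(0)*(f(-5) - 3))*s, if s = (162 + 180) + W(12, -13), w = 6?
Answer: 0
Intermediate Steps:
f(S) = -S/6
W(R, t) = -11/9 (W(R, t) = -(5 + 6)/9 = -⅑*11 = -11/9)
s = 3067/9 (s = (162 + 180) - 11/9 = 342 - 11/9 = 3067/9 ≈ 340.78)
(j(0)*(f(-5) - 3))*s = (0²*(-⅙*(-5) - 3))*(3067/9) = (0*(⅚ - 3))*(3067/9) = (0*(-13/6))*(3067/9) = 0*(3067/9) = 0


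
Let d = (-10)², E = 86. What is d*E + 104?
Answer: 8704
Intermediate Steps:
d = 100
d*E + 104 = 100*86 + 104 = 8600 + 104 = 8704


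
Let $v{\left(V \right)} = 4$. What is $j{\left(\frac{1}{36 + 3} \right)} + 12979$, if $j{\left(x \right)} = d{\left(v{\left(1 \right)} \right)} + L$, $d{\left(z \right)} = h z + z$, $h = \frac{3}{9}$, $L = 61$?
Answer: $\frac{39136}{3} \approx 13045.0$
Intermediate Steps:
$h = \frac{1}{3}$ ($h = 3 \cdot \frac{1}{9} = \frac{1}{3} \approx 0.33333$)
$d{\left(z \right)} = \frac{4 z}{3}$ ($d{\left(z \right)} = \frac{z}{3} + z = \frac{4 z}{3}$)
$j{\left(x \right)} = \frac{199}{3}$ ($j{\left(x \right)} = \frac{4}{3} \cdot 4 + 61 = \frac{16}{3} + 61 = \frac{199}{3}$)
$j{\left(\frac{1}{36 + 3} \right)} + 12979 = \frac{199}{3} + 12979 = \frac{39136}{3}$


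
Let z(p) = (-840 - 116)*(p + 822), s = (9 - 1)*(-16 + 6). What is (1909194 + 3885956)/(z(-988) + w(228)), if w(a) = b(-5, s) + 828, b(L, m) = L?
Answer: 5795150/159519 ≈ 36.329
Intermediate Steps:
s = -80 (s = 8*(-10) = -80)
w(a) = 823 (w(a) = -5 + 828 = 823)
z(p) = -785832 - 956*p (z(p) = -956*(822 + p) = -785832 - 956*p)
(1909194 + 3885956)/(z(-988) + w(228)) = (1909194 + 3885956)/((-785832 - 956*(-988)) + 823) = 5795150/((-785832 + 944528) + 823) = 5795150/(158696 + 823) = 5795150/159519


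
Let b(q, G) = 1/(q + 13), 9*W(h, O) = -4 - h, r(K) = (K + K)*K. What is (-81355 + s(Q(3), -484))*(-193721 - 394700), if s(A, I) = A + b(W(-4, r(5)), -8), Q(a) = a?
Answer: 622299339075/13 ≈ 4.7869e+10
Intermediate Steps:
r(K) = 2*K² (r(K) = (2*K)*K = 2*K²)
W(h, O) = -4/9 - h/9 (W(h, O) = (-4 - h)/9 = -4/9 - h/9)
b(q, G) = 1/(13 + q)
s(A, I) = 1/13 + A (s(A, I) = A + 1/(13 + (-4/9 - ⅑*(-4))) = A + 1/(13 + (-4/9 + 4/9)) = A + 1/(13 + 0) = A + 1/13 = 1/13 + A)
(-81355 + s(Q(3), -484))*(-193721 - 394700) = (-81355 + (1/13 + 3))*(-193721 - 394700) = (-81355 + 40/13)*(-588421) = -1057575/13*(-588421) = 622299339075/13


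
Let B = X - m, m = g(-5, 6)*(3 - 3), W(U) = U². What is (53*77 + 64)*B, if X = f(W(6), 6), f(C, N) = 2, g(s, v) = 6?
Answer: 8290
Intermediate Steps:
X = 2
m = 0 (m = 6*(3 - 3) = 6*0 = 0)
B = 2 (B = 2 - 1*0 = 2 + 0 = 2)
(53*77 + 64)*B = (53*77 + 64)*2 = (4081 + 64)*2 = 4145*2 = 8290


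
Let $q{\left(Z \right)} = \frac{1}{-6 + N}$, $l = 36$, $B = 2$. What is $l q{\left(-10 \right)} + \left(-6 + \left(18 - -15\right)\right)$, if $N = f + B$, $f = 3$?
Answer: $-9$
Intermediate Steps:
$N = 5$ ($N = 3 + 2 = 5$)
$q{\left(Z \right)} = -1$ ($q{\left(Z \right)} = \frac{1}{-6 + 5} = \frac{1}{-1} = -1$)
$l q{\left(-10 \right)} + \left(-6 + \left(18 - -15\right)\right) = 36 \left(-1\right) + \left(-6 + \left(18 - -15\right)\right) = -36 + \left(-6 + \left(18 + 15\right)\right) = -36 + \left(-6 + 33\right) = -36 + 27 = -9$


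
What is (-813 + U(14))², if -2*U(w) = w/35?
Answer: 16532356/25 ≈ 6.6129e+5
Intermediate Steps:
U(w) = -w/70 (U(w) = -w/(2*35) = -w/70)
(-813 + U(14))² = (-813 - 1/70*14)² = (-813 - ⅕)² = (-4066/5)² = 16532356/25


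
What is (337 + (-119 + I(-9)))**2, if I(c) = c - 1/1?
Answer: 43264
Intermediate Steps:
I(c) = -1 + c (I(c) = c - 1*1 = c - 1 = -1 + c)
(337 + (-119 + I(-9)))**2 = (337 + (-119 + (-1 - 9)))**2 = (337 + (-119 - 10))**2 = (337 - 129)**2 = 208**2 = 43264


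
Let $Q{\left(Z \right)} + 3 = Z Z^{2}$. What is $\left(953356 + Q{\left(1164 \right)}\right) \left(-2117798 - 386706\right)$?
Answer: $-3952238290045688$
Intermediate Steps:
$Q{\left(Z \right)} = -3 + Z^{3}$ ($Q{\left(Z \right)} = -3 + Z Z^{2} = -3 + Z^{3}$)
$\left(953356 + Q{\left(1164 \right)}\right) \left(-2117798 - 386706\right) = \left(953356 - \left(3 - 1164^{3}\right)\right) \left(-2117798 - 386706\right) = \left(953356 + \left(-3 + 1577098944\right)\right) \left(-2504504\right) = \left(953356 + 1577098941\right) \left(-2504504\right) = 1578052297 \left(-2504504\right) = -3952238290045688$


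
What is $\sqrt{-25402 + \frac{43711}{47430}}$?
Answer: $\frac{i \sqrt{6349154495230}}{15810} \approx 159.38 i$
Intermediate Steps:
$\sqrt{-25402 + \frac{43711}{47430}} = \sqrt{- \frac{1204773149}{47430}} = \frac{i \sqrt{6349154495230}}{15810}$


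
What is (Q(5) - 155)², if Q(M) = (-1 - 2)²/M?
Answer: 586756/25 ≈ 23470.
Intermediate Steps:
Q(M) = 9/M (Q(M) = (-3)²/M = 9/M)
(Q(5) - 155)² = (9/5 - 155)² = (-766/5)² = 586756/25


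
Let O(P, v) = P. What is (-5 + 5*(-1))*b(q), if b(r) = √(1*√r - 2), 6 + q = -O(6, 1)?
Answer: -10*√(-2 + 2*I*√3) ≈ -10.0 - 17.32*I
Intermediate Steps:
q = -12 (q = -6 - 1*6 = -6 - 6 = -12)
b(r) = √(-2 + √r) (b(r) = √(√r - 2) = √(-2 + √r))
(-5 + 5*(-1))*b(q) = (-5 + 5*(-1))*√(-2 + √(-12)) = (-5 - 5)*√(-2 + 2*I*√3) = -10*√(-2 + 2*I*√3)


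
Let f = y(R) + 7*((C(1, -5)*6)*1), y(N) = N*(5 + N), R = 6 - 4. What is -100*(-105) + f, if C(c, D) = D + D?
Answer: 10094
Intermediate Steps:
R = 2
C(c, D) = 2*D
f = -406 (f = 2*(5 + 2) + 7*(((2*(-5))*6)*1) = 2*7 + 7*(-10*6*1) = 14 + 7*(-60*1) = 14 + 7*(-60) = 14 - 420 = -406)
-100*(-105) + f = -100*(-105) - 406 = 10500 - 406 = 10094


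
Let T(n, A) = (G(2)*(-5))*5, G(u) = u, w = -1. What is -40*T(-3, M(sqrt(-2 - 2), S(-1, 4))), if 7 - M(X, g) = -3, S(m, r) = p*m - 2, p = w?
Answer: 2000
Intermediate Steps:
p = -1
S(m, r) = -2 - m (S(m, r) = -m - 2 = -2 - m)
M(X, g) = 10 (M(X, g) = 7 - 1*(-3) = 7 + 3 = 10)
T(n, A) = -50 (T(n, A) = (2*(-5))*5 = -10*5 = -50)
-40*T(-3, M(sqrt(-2 - 2), S(-1, 4))) = -40*(-50) = 2000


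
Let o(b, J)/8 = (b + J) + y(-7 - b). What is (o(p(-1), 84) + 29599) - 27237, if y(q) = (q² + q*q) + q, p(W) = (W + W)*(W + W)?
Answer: 4914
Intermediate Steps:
p(W) = 4*W² (p(W) = (2*W)*(2*W) = 4*W²)
y(q) = q + 2*q² (y(q) = (q² + q²) + q = 2*q² + q = q + 2*q²)
o(b, J) = 8*J + 8*b + 8*(-13 - 2*b)*(-7 - b) (o(b, J) = 8*((b + J) + (-7 - b)*(1 + 2*(-7 - b))) = 8*((J + b) + (-7 - b)*(1 + (-14 - 2*b))) = 8*((J + b) + (-7 - b)*(-13 - 2*b)) = 8*((J + b) + (-13 - 2*b)*(-7 - b)) = 8*(J + b + (-13 - 2*b)*(-7 - b)) = 8*J + 8*b + 8*(-13 - 2*b)*(-7 - b))
(o(p(-1), 84) + 29599) - 27237 = ((8*84 + 8*(4*(-1)²) + 8*(7 + 4*(-1)²)*(13 + 2*(4*(-1)²))) + 29599) - 27237 = ((672 + 8*(4*1) + 8*(7 + 4*1)*(13 + 2*(4*1))) + 29599) - 27237 = ((672 + 8*4 + 8*(7 + 4)*(13 + 2*4)) + 29599) - 27237 = ((672 + 32 + 8*11*(13 + 8)) + 29599) - 27237 = ((672 + 32 + 8*11*21) + 29599) - 27237 = ((672 + 32 + 1848) + 29599) - 27237 = (2552 + 29599) - 27237 = 32151 - 27237 = 4914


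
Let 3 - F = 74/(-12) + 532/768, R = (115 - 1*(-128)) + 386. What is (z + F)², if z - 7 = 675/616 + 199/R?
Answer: 24657246015535081/86473930346496 ≈ 285.14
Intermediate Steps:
R = 629 (R = (115 + 128) + 386 = 243 + 386 = 629)
z = 3259407/387464 (z = 7 + (675/616 + 199/629) = 7 + 547159/387464 = 3259407/387464 ≈ 8.4122)
F = 1627/192 (F = 3 - (74/(-12) + 532/768) = 3 - (74*(-1/12) + 532*(1/768)) = 3 - (-37/6 + 133/192) = 3 - 1*(-1051/192) = 3 + 1051/192 = 1627/192 ≈ 8.4740)
(z + F)² = (3259407/387464 + 1627/192)² = (157026259/9299136)² = 24657246015535081/86473930346496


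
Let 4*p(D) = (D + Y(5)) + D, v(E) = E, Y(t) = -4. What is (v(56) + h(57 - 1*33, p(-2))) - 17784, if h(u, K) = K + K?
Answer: -17732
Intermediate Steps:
p(D) = -1 + D/2 (p(D) = ((D - 4) + D)/4 = ((-4 + D) + D)/4 = (-4 + 2*D)/4 = -1 + D/2)
h(u, K) = 2*K
(v(56) + h(57 - 1*33, p(-2))) - 17784 = (56 + 2*(-1 + (1/2)*(-2))) - 17784 = (56 + 2*(-1 - 1)) - 17784 = (56 + 2*(-2)) - 17784 = (56 - 4) - 17784 = 52 - 17784 = -17732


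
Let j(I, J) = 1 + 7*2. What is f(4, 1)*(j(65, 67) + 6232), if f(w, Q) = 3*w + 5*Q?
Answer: 106199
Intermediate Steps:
j(I, J) = 15 (j(I, J) = 1 + 14 = 15)
f(4, 1)*(j(65, 67) + 6232) = (3*4 + 5*1)*(15 + 6232) = (12 + 5)*6247 = 17*6247 = 106199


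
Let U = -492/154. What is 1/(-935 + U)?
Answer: -77/72241 ≈ -0.0010659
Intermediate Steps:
U = -246/77 (U = -492*1/154 = -246/77 ≈ -3.1948)
1/(-935 + U) = 1/(-935 - 246/77) = 1/(-72241/77) = -77/72241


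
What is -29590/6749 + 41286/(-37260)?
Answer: -230193769/41911290 ≈ -5.4924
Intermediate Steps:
-29590/6749 + 41286/(-37260) = -29590*1/6749 + 41286*(-1/37260) = -29590/6749 - 6881/6210 = -230193769/41911290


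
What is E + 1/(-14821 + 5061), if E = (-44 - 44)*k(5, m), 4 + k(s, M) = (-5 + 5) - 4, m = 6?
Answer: 6871039/9760 ≈ 704.00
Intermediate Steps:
k(s, M) = -8 (k(s, M) = -4 + ((-5 + 5) - 4) = -4 + (0 - 4) = -4 - 4 = -8)
E = 704 (E = (-44 - 44)*(-8) = -88*(-8) = 704)
E + 1/(-14821 + 5061) = 704 + 1/(-14821 + 5061) = 704 + 1/(-9760) = 704 - 1/9760 = 6871039/9760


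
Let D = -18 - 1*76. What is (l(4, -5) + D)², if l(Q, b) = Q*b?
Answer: 12996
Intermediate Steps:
D = -94 (D = -18 - 76 = -94)
(l(4, -5) + D)² = (4*(-5) - 94)² = (-20 - 94)² = (-114)² = 12996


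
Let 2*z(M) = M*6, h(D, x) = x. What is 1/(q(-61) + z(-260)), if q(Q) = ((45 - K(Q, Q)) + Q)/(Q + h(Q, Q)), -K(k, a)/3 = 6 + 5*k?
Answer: -122/94247 ≈ -0.0012945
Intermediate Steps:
K(k, a) = -18 - 15*k (K(k, a) = -3*(6 + 5*k) = -18 - 15*k)
z(M) = 3*M (z(M) = (M*6)/2 = (6*M)/2 = 3*M)
q(Q) = (63 + 16*Q)/(2*Q) (q(Q) = ((45 - (-18 - 15*Q)) + Q)/(Q + Q) = ((45 + (18 + 15*Q)) + Q)/((2*Q)) = ((63 + 15*Q) + Q)*(1/(2*Q)) = (63 + 16*Q)*(1/(2*Q)) = (63 + 16*Q)/(2*Q))
1/(q(-61) + z(-260)) = 1/((8 + (63/2)/(-61)) + 3*(-260)) = 1/((8 + (63/2)*(-1/61)) - 780) = 1/((8 - 63/122) - 780) = 1/(913/122 - 780) = 1/(-94247/122) = -122/94247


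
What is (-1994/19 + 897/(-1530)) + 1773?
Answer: 16157749/9690 ≈ 1667.5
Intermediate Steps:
(-1994/19 + 897/(-1530)) + 1773 = (-1994*1/19 + 897*(-1/1530)) + 1773 = (-1994/19 - 299/510) + 1773 = -1022621/9690 + 1773 = 16157749/9690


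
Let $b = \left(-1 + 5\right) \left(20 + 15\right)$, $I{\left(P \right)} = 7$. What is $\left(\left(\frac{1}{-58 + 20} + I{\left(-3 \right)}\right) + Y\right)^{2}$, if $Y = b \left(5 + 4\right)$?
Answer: $\frac{2317941025}{1444} \approx 1.6052 \cdot 10^{6}$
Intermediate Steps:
$b = 140$ ($b = 4 \cdot 35 = 140$)
$Y = 1260$ ($Y = 140 \left(5 + 4\right) = 140 \cdot 9 = 1260$)
$\left(\left(\frac{1}{-58 + 20} + I{\left(-3 \right)}\right) + Y\right)^{2} = \left(\left(\frac{1}{-58 + 20} + 7\right) + 1260\right)^{2} = \left(\left(\frac{1}{-38} + 7\right) + 1260\right)^{2} = \left(\left(- \frac{1}{38} + 7\right) + 1260\right)^{2} = \left(\frac{265}{38} + 1260\right)^{2} = \left(\frac{48145}{38}\right)^{2} = \frac{2317941025}{1444}$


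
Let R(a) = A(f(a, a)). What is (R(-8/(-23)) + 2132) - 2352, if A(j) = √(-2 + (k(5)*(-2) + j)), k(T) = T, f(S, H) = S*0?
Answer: -220 + 2*I*√3 ≈ -220.0 + 3.4641*I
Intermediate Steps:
f(S, H) = 0
A(j) = √(-12 + j) (A(j) = √(-2 + (5*(-2) + j)) = √(-2 + (-10 + j)) = √(-12 + j))
R(a) = 2*I*√3 (R(a) = √(-12 + 0) = √(-12) = 2*I*√3)
(R(-8/(-23)) + 2132) - 2352 = (2*I*√3 + 2132) - 2352 = (2132 + 2*I*√3) - 2352 = -220 + 2*I*√3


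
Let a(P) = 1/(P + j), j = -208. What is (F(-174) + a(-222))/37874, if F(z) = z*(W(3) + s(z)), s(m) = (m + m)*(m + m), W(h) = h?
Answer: -9061225741/16285820 ≈ -556.39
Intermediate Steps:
a(P) = 1/(-208 + P) (a(P) = 1/(P - 208) = 1/(-208 + P))
s(m) = 4*m**2 (s(m) = (2*m)*(2*m) = 4*m**2)
F(z) = z*(3 + 4*z**2)
(F(-174) + a(-222))/37874 = (-174*(3 + 4*(-174)**2) + 1/(-208 - 222))/37874 = (-174*(3 + 4*30276) + 1/(-430))*(1/37874) = (-174*(3 + 121104) - 1/430)*(1/37874) = (-174*121107 - 1/430)*(1/37874) = (-21072618 - 1/430)*(1/37874) = -9061225741/430*1/37874 = -9061225741/16285820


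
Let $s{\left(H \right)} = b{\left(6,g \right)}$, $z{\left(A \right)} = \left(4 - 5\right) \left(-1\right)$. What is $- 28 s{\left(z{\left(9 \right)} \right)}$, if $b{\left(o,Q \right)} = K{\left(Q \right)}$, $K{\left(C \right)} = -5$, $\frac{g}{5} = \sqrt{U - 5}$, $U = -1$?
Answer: $140$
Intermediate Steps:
$z{\left(A \right)} = 1$ ($z{\left(A \right)} = \left(-1\right) \left(-1\right) = 1$)
$g = 5 i \sqrt{6}$ ($g = 5 \sqrt{-1 - 5} = 5 \sqrt{-6} = 5 i \sqrt{6} \approx 12.247 i$)
$b{\left(o,Q \right)} = -5$
$s{\left(H \right)} = -5$
$- 28 s{\left(z{\left(9 \right)} \right)} = \left(-28\right) \left(-5\right) = 140$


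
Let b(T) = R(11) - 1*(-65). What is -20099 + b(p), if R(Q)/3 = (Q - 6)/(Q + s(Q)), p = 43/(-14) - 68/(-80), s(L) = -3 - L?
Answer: -20039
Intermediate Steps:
p = -311/140 (p = 43*(-1/14) - 68*(-1/80) = -43/14 + 17/20 = -311/140 ≈ -2.2214)
R(Q) = 6 - Q (R(Q) = 3*((Q - 6)/(Q + (-3 - Q))) = 3*((-6 + Q)/(-3)) = 3*((-6 + Q)*(-⅓)) = 3*(2 - Q/3) = 6 - Q)
b(T) = 60 (b(T) = (6 - 1*11) - 1*(-65) = (6 - 11) + 65 = -5 + 65 = 60)
-20099 + b(p) = -20099 + 60 = -20039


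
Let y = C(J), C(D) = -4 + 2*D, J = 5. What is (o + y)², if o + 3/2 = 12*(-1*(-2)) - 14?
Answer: 841/4 ≈ 210.25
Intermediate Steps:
y = 6 (y = -4 + 2*5 = -4 + 10 = 6)
o = 17/2 (o = -3/2 + (12*(-1*(-2)) - 14) = -3/2 + (12*2 - 14) = -3/2 + (24 - 14) = -3/2 + 10 = 17/2 ≈ 8.5000)
(o + y)² = (17/2 + 6)² = (29/2)² = 841/4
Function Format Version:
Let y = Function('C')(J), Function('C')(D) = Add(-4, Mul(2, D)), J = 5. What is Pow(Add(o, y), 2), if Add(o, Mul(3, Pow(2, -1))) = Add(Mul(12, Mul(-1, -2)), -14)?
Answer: Rational(841, 4) ≈ 210.25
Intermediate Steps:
y = 6 (y = Add(-4, Mul(2, 5)) = Add(-4, 10) = 6)
o = Rational(17, 2) (o = Add(Rational(-3, 2), Add(Mul(12, Mul(-1, -2)), -14)) = Add(Rational(-3, 2), Add(Mul(12, 2), -14)) = Add(Rational(-3, 2), Add(24, -14)) = Add(Rational(-3, 2), 10) = Rational(17, 2) ≈ 8.5000)
Pow(Add(o, y), 2) = Pow(Add(Rational(17, 2), 6), 2) = Pow(Rational(29, 2), 2) = Rational(841, 4)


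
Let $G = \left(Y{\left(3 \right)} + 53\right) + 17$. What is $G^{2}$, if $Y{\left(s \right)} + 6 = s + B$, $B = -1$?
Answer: $4356$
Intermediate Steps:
$Y{\left(s \right)} = -7 + s$ ($Y{\left(s \right)} = -6 + \left(s - 1\right) = -6 + \left(-1 + s\right) = -7 + s$)
$G = 66$ ($G = \left(\left(-7 + 3\right) + 53\right) + 17 = \left(-4 + 53\right) + 17 = 49 + 17 = 66$)
$G^{2} = 66^{2} = 4356$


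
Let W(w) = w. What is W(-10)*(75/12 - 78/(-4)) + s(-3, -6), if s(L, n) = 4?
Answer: -507/2 ≈ -253.50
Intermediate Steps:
W(-10)*(75/12 - 78/(-4)) + s(-3, -6) = -10*(75/12 - 78/(-4)) + 4 = -10*(75*(1/12) - 78*(-¼)) + 4 = -10*(25/4 + 39/2) + 4 = -10*103/4 + 4 = -515/2 + 4 = -507/2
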